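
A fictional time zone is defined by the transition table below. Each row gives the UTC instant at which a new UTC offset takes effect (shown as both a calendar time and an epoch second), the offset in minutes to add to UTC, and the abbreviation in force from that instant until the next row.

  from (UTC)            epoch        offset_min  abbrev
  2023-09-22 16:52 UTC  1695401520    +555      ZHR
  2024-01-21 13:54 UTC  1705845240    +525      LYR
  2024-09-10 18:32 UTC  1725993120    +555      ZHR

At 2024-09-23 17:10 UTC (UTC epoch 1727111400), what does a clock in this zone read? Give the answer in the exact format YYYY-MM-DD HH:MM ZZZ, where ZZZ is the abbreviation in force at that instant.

2024-09-24 02:25 ZHR

Query: 2024-09-23 17:10 UTC
Rule 3/3 (ZHR, +09:15): 2024-09-10 18:32 UTC ≤ query < +∞
17·60 + 10 + 555 = 1585 min
1585 = 1·1440 + 145; 145 = 2·60 + 25 → 02:25, 2024-09-23 + 1 day = 2024-09-24
→ 2024-09-24 02:25 ZHR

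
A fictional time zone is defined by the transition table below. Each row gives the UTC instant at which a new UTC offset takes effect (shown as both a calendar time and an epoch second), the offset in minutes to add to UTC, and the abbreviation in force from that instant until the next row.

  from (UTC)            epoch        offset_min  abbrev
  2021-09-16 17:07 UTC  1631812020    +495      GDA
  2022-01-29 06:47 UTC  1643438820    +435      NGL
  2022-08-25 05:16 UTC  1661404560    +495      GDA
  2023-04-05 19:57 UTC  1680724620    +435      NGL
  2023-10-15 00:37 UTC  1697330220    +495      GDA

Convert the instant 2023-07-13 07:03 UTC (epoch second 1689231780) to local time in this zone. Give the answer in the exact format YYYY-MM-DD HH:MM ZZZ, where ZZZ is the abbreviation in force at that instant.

Query: 2023-07-13 07:03 UTC
Rule 4/5 (NGL, +07:15): 2023-04-05 19:57 UTC ≤ query < 2023-10-15 00:37 UTC
7·60 + 3 + 435 = 858 min
858 = 0·1440 + 858; 858 = 14·60 + 18 → 14:18, same day
→ 2023-07-13 14:18 NGL

2023-07-13 14:18 NGL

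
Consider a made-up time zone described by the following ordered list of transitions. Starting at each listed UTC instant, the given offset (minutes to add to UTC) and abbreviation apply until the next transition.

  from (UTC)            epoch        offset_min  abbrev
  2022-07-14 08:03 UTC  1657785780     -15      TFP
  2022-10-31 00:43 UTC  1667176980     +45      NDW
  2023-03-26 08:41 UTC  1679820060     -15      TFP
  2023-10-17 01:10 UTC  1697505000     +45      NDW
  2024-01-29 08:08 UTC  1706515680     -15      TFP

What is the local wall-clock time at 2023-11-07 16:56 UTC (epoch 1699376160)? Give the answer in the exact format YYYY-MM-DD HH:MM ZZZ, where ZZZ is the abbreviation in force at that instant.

Query: 2023-11-07 16:56 UTC
Rule 4/5 (NDW, +00:45): 2023-10-17 01:10 UTC ≤ query < 2024-01-29 08:08 UTC
16·60 + 56 + 45 = 1061 min
1061 = 0·1440 + 1061; 1061 = 17·60 + 41 → 17:41, same day
→ 2023-11-07 17:41 NDW

2023-11-07 17:41 NDW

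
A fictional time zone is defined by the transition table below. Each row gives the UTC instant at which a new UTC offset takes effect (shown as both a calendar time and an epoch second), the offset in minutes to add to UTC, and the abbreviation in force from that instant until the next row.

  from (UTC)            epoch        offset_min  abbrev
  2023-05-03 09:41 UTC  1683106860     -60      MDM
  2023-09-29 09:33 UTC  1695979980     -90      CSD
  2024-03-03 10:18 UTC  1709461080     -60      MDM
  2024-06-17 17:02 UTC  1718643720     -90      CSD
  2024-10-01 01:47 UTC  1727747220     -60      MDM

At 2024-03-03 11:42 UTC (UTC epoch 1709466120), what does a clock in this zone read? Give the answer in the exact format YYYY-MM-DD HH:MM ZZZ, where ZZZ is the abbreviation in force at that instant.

Query: 2024-03-03 11:42 UTC
Rule 3/5 (MDM, -01:00): 2024-03-03 10:18 UTC ≤ query < 2024-06-17 17:02 UTC
11·60 + 42 - 60 = 642 min
642 = 0·1440 + 642; 642 = 10·60 + 42 → 10:42, same day
→ 2024-03-03 10:42 MDM

2024-03-03 10:42 MDM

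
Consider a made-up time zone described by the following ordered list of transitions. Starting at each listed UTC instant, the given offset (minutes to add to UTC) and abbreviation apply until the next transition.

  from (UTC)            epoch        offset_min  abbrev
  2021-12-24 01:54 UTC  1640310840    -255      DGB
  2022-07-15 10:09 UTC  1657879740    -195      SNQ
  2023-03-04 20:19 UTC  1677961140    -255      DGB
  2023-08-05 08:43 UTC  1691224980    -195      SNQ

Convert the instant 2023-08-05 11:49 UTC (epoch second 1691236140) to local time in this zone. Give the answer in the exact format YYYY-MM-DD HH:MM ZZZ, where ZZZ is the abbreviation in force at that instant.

Query: 2023-08-05 11:49 UTC
Rule 4/4 (SNQ, -03:15): 2023-08-05 08:43 UTC ≤ query < +∞
11·60 + 49 - 195 = 514 min
514 = 0·1440 + 514; 514 = 8·60 + 34 → 08:34, same day
→ 2023-08-05 08:34 SNQ

2023-08-05 08:34 SNQ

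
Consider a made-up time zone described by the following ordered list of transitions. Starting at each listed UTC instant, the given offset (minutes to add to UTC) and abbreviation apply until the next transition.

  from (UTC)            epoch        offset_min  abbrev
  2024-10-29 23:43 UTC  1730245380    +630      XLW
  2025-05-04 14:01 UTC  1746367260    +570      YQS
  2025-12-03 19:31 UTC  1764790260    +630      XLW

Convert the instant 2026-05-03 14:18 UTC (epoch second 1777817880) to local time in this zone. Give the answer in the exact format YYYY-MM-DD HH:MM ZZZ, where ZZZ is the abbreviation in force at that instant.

2026-05-04 00:48 XLW

Query: 2026-05-03 14:18 UTC
Rule 3/3 (XLW, +10:30): 2025-12-03 19:31 UTC ≤ query < +∞
14·60 + 18 + 630 = 1488 min
1488 = 1·1440 + 48; 48 = 0·60 + 48 → 00:48, 2026-05-03 + 1 day = 2026-05-04
→ 2026-05-04 00:48 XLW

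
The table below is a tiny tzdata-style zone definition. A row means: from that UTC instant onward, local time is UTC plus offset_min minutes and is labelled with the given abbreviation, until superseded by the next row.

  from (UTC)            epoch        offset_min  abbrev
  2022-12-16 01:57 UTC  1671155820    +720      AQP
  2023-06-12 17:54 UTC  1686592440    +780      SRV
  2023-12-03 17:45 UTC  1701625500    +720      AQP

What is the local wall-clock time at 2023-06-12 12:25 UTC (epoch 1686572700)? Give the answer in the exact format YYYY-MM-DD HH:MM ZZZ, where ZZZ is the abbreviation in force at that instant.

Query: 2023-06-12 12:25 UTC
Rule 1/3 (AQP, +12:00): 2022-12-16 01:57 UTC ≤ query < 2023-06-12 17:54 UTC
12·60 + 25 + 720 = 1465 min
1465 = 1·1440 + 25; 25 = 0·60 + 25 → 00:25, 2023-06-12 + 1 day = 2023-06-13
→ 2023-06-13 00:25 AQP

2023-06-13 00:25 AQP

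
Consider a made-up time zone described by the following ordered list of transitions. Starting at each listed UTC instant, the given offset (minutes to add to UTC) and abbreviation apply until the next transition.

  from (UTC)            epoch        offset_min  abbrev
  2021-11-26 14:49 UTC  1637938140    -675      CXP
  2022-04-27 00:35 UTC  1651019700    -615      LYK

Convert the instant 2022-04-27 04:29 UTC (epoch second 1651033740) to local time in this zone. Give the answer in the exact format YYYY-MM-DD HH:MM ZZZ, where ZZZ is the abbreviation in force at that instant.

2022-04-26 18:14 LYK

Query: 2022-04-27 04:29 UTC
Rule 2/2 (LYK, -10:15): 2022-04-27 00:35 UTC ≤ query < +∞
4·60 + 29 - 615 = -346 min
-346 = -1·1440 + 1094; 1094 = 18·60 + 14 → 18:14, 2022-04-27 - 1 day = 2022-04-26
→ 2022-04-26 18:14 LYK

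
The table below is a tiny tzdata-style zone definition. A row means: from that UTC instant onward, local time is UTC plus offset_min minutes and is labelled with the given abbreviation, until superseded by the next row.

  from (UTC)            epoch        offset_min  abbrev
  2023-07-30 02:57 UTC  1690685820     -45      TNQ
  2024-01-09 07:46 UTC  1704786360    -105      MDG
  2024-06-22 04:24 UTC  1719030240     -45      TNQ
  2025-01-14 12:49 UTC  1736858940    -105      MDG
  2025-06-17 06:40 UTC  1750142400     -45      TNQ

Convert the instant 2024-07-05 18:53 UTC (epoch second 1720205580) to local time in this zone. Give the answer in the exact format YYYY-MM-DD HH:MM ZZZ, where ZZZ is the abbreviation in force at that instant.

Query: 2024-07-05 18:53 UTC
Rule 3/5 (TNQ, -00:45): 2024-06-22 04:24 UTC ≤ query < 2025-01-14 12:49 UTC
18·60 + 53 - 45 = 1088 min
1088 = 0·1440 + 1088; 1088 = 18·60 + 8 → 18:08, same day
→ 2024-07-05 18:08 TNQ

2024-07-05 18:08 TNQ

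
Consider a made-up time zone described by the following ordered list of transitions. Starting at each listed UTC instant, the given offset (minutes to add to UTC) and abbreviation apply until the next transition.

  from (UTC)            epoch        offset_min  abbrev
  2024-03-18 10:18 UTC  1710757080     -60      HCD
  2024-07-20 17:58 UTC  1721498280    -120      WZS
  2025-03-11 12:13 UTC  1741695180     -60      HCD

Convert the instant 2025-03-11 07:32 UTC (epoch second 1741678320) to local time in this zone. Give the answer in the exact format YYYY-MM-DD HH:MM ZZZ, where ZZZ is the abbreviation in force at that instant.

2025-03-11 05:32 WZS

Query: 2025-03-11 07:32 UTC
Rule 2/3 (WZS, -02:00): 2024-07-20 17:58 UTC ≤ query < 2025-03-11 12:13 UTC
7·60 + 32 - 120 = 332 min
332 = 0·1440 + 332; 332 = 5·60 + 32 → 05:32, same day
→ 2025-03-11 05:32 WZS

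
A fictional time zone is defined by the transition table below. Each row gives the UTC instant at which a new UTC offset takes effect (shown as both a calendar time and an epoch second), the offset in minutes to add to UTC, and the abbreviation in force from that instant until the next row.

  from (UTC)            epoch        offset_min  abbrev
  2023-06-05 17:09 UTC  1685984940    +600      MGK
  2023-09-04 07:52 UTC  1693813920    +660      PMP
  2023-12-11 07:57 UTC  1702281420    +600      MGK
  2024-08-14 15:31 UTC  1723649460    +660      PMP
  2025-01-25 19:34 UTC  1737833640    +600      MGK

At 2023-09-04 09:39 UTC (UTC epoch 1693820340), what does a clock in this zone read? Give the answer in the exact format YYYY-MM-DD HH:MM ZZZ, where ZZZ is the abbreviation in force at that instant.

Query: 2023-09-04 09:39 UTC
Rule 2/5 (PMP, +11:00): 2023-09-04 07:52 UTC ≤ query < 2023-12-11 07:57 UTC
9·60 + 39 + 660 = 1239 min
1239 = 0·1440 + 1239; 1239 = 20·60 + 39 → 20:39, same day
→ 2023-09-04 20:39 PMP

2023-09-04 20:39 PMP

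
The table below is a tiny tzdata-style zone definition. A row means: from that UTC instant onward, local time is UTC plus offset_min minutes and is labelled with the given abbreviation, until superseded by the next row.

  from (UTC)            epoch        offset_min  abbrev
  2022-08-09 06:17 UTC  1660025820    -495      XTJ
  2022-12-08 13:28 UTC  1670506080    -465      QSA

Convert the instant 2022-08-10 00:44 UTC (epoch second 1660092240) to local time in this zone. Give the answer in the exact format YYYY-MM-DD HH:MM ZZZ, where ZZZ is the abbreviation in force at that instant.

Query: 2022-08-10 00:44 UTC
Rule 1/2 (XTJ, -08:15): 2022-08-09 06:17 UTC ≤ query < 2022-12-08 13:28 UTC
0·60 + 44 - 495 = -451 min
-451 = -1·1440 + 989; 989 = 16·60 + 29 → 16:29, 2022-08-10 - 1 day = 2022-08-09
→ 2022-08-09 16:29 XTJ

2022-08-09 16:29 XTJ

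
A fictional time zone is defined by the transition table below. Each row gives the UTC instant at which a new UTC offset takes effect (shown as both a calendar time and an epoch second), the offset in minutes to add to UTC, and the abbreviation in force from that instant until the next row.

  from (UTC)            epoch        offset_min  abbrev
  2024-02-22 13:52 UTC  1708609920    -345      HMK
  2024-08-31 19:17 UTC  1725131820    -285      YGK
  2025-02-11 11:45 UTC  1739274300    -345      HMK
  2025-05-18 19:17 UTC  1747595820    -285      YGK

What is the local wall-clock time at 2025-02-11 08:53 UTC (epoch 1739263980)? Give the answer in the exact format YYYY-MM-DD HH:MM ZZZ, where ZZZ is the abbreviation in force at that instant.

Query: 2025-02-11 08:53 UTC
Rule 2/4 (YGK, -04:45): 2024-08-31 19:17 UTC ≤ query < 2025-02-11 11:45 UTC
8·60 + 53 - 285 = 248 min
248 = 0·1440 + 248; 248 = 4·60 + 8 → 04:08, same day
→ 2025-02-11 04:08 YGK

2025-02-11 04:08 YGK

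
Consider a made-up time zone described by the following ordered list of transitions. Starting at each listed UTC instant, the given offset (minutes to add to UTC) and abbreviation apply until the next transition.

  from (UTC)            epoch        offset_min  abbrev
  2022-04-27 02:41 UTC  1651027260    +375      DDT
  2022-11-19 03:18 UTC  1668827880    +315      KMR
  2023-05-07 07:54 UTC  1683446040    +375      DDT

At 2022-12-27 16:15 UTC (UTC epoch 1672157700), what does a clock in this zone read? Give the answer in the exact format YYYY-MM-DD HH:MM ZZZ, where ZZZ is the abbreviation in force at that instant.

2022-12-27 21:30 KMR

Query: 2022-12-27 16:15 UTC
Rule 2/3 (KMR, +05:15): 2022-11-19 03:18 UTC ≤ query < 2023-05-07 07:54 UTC
16·60 + 15 + 315 = 1290 min
1290 = 0·1440 + 1290; 1290 = 21·60 + 30 → 21:30, same day
→ 2022-12-27 21:30 KMR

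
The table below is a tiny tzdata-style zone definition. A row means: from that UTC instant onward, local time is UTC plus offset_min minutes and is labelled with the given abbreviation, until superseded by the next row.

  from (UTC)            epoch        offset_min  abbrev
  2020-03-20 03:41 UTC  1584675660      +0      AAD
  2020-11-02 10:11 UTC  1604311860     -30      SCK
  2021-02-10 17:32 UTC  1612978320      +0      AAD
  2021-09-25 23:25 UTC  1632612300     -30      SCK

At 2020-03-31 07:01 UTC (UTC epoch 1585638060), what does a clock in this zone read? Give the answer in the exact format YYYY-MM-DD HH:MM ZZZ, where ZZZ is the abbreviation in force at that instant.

2020-03-31 07:01 AAD

Query: 2020-03-31 07:01 UTC
Rule 1/4 (AAD, +00:00): 2020-03-20 03:41 UTC ≤ query < 2020-11-02 10:11 UTC
7·60 + 1 + 0 = 421 min
421 = 0·1440 + 421; 421 = 7·60 + 1 → 07:01, same day
→ 2020-03-31 07:01 AAD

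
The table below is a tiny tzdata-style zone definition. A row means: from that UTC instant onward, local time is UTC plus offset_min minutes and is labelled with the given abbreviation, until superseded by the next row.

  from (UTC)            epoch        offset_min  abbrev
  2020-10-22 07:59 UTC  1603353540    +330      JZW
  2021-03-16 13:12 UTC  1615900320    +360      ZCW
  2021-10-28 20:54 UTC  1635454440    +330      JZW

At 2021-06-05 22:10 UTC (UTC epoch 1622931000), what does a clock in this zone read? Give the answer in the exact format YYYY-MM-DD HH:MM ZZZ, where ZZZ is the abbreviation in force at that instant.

Query: 2021-06-05 22:10 UTC
Rule 2/3 (ZCW, +06:00): 2021-03-16 13:12 UTC ≤ query < 2021-10-28 20:54 UTC
22·60 + 10 + 360 = 1690 min
1690 = 1·1440 + 250; 250 = 4·60 + 10 → 04:10, 2021-06-05 + 1 day = 2021-06-06
→ 2021-06-06 04:10 ZCW

2021-06-06 04:10 ZCW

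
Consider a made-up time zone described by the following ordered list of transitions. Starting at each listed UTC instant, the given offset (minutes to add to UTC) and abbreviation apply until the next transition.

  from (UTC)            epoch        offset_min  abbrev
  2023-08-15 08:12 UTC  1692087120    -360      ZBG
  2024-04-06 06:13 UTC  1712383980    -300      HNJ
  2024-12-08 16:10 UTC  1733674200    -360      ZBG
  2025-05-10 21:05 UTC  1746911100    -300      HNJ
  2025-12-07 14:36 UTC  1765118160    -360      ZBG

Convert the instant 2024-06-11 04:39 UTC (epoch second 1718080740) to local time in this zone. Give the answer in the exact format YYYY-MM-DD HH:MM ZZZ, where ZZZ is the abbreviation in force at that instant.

Query: 2024-06-11 04:39 UTC
Rule 2/5 (HNJ, -05:00): 2024-04-06 06:13 UTC ≤ query < 2024-12-08 16:10 UTC
4·60 + 39 - 300 = -21 min
-21 = -1·1440 + 1419; 1419 = 23·60 + 39 → 23:39, 2024-06-11 - 1 day = 2024-06-10
→ 2024-06-10 23:39 HNJ

2024-06-10 23:39 HNJ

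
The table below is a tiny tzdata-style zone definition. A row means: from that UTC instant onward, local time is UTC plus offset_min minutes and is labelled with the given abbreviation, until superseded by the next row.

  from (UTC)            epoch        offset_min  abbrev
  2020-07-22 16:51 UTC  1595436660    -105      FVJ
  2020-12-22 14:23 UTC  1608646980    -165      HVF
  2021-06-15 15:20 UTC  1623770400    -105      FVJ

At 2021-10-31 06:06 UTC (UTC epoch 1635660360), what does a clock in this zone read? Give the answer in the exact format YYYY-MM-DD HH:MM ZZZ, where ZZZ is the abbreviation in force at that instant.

2021-10-31 04:21 FVJ

Query: 2021-10-31 06:06 UTC
Rule 3/3 (FVJ, -01:45): 2021-06-15 15:20 UTC ≤ query < +∞
6·60 + 6 - 105 = 261 min
261 = 0·1440 + 261; 261 = 4·60 + 21 → 04:21, same day
→ 2021-10-31 04:21 FVJ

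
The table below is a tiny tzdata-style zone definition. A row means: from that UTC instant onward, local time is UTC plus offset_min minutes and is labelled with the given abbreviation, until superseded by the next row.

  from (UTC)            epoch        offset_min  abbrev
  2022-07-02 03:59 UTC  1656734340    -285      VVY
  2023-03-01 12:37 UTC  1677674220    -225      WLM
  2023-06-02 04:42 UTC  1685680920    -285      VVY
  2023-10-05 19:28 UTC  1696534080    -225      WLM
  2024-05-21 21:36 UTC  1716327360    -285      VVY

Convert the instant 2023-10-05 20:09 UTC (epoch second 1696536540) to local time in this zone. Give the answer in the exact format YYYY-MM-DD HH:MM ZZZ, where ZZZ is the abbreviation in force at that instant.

Query: 2023-10-05 20:09 UTC
Rule 4/5 (WLM, -03:45): 2023-10-05 19:28 UTC ≤ query < 2024-05-21 21:36 UTC
20·60 + 9 - 225 = 984 min
984 = 0·1440 + 984; 984 = 16·60 + 24 → 16:24, same day
→ 2023-10-05 16:24 WLM

2023-10-05 16:24 WLM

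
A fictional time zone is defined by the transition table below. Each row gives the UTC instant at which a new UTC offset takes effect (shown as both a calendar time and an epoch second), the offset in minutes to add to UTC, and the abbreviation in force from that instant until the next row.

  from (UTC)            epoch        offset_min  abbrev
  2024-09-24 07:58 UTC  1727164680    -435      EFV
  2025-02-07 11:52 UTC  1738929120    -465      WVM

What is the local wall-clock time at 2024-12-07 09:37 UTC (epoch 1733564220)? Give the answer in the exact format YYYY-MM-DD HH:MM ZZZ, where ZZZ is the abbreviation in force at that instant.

Query: 2024-12-07 09:37 UTC
Rule 1/2 (EFV, -07:15): 2024-09-24 07:58 UTC ≤ query < 2025-02-07 11:52 UTC
9·60 + 37 - 435 = 142 min
142 = 0·1440 + 142; 142 = 2·60 + 22 → 02:22, same day
→ 2024-12-07 02:22 EFV

2024-12-07 02:22 EFV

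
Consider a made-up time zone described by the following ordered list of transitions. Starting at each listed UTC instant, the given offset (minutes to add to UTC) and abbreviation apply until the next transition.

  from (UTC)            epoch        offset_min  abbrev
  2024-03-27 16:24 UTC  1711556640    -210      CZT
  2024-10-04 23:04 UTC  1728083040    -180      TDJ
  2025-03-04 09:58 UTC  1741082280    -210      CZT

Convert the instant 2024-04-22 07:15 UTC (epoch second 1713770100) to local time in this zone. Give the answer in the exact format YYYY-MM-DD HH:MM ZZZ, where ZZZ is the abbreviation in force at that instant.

Query: 2024-04-22 07:15 UTC
Rule 1/3 (CZT, -03:30): 2024-03-27 16:24 UTC ≤ query < 2024-10-04 23:04 UTC
7·60 + 15 - 210 = 225 min
225 = 0·1440 + 225; 225 = 3·60 + 45 → 03:45, same day
→ 2024-04-22 03:45 CZT

2024-04-22 03:45 CZT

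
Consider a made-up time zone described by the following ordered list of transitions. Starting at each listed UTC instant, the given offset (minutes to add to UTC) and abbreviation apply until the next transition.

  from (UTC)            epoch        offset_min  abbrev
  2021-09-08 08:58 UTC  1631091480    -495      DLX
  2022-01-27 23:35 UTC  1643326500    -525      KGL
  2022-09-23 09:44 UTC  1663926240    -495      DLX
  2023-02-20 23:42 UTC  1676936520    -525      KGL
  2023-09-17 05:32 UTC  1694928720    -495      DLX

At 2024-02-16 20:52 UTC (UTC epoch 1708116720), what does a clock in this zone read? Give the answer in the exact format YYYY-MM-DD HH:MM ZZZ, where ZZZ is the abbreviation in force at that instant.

Query: 2024-02-16 20:52 UTC
Rule 5/5 (DLX, -08:15): 2023-09-17 05:32 UTC ≤ query < +∞
20·60 + 52 - 495 = 757 min
757 = 0·1440 + 757; 757 = 12·60 + 37 → 12:37, same day
→ 2024-02-16 12:37 DLX

2024-02-16 12:37 DLX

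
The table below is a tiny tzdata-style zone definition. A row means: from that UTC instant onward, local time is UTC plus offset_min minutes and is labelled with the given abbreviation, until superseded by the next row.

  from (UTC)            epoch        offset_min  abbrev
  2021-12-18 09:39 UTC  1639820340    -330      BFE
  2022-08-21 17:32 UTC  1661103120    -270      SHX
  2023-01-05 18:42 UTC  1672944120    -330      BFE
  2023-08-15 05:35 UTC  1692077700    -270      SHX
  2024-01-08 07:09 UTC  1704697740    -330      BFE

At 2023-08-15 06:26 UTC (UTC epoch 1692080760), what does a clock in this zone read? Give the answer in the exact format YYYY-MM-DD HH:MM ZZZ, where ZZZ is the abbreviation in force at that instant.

Query: 2023-08-15 06:26 UTC
Rule 4/5 (SHX, -04:30): 2023-08-15 05:35 UTC ≤ query < 2024-01-08 07:09 UTC
6·60 + 26 - 270 = 116 min
116 = 0·1440 + 116; 116 = 1·60 + 56 → 01:56, same day
→ 2023-08-15 01:56 SHX

2023-08-15 01:56 SHX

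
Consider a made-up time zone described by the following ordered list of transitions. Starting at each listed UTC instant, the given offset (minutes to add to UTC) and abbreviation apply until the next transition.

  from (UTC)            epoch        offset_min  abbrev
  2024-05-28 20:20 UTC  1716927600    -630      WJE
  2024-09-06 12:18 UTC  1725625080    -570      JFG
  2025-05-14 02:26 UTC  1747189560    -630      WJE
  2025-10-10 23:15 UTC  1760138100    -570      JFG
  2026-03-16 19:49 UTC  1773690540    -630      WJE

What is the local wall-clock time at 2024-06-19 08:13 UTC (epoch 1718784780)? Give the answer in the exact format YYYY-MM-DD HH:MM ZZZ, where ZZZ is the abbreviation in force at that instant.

2024-06-18 21:43 WJE

Query: 2024-06-19 08:13 UTC
Rule 1/5 (WJE, -10:30): 2024-05-28 20:20 UTC ≤ query < 2024-09-06 12:18 UTC
8·60 + 13 - 630 = -137 min
-137 = -1·1440 + 1303; 1303 = 21·60 + 43 → 21:43, 2024-06-19 - 1 day = 2024-06-18
→ 2024-06-18 21:43 WJE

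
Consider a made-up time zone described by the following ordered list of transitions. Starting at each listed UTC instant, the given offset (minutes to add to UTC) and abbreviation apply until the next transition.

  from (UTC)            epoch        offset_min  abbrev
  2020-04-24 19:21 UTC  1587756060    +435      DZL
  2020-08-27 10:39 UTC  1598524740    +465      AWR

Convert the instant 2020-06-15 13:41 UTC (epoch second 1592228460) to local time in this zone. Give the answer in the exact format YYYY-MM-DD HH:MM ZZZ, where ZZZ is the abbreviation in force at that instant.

Query: 2020-06-15 13:41 UTC
Rule 1/2 (DZL, +07:15): 2020-04-24 19:21 UTC ≤ query < 2020-08-27 10:39 UTC
13·60 + 41 + 435 = 1256 min
1256 = 0·1440 + 1256; 1256 = 20·60 + 56 → 20:56, same day
→ 2020-06-15 20:56 DZL

2020-06-15 20:56 DZL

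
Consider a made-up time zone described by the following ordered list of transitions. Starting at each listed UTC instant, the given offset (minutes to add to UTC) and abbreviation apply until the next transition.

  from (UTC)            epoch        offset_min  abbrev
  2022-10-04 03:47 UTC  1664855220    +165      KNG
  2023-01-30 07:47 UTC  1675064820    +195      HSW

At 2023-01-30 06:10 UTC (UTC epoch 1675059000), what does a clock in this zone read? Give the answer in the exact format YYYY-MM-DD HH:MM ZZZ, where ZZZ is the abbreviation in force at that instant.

Query: 2023-01-30 06:10 UTC
Rule 1/2 (KNG, +02:45): 2022-10-04 03:47 UTC ≤ query < 2023-01-30 07:47 UTC
6·60 + 10 + 165 = 535 min
535 = 0·1440 + 535; 535 = 8·60 + 55 → 08:55, same day
→ 2023-01-30 08:55 KNG

2023-01-30 08:55 KNG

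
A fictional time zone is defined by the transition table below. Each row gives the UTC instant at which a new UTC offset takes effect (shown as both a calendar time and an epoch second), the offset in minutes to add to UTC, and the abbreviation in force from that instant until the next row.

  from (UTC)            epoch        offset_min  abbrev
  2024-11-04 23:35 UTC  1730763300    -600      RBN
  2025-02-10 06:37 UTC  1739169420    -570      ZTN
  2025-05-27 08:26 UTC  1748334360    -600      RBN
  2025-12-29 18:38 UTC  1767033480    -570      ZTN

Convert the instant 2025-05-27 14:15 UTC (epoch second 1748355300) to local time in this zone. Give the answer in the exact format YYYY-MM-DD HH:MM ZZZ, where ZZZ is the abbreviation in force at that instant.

Query: 2025-05-27 14:15 UTC
Rule 3/4 (RBN, -10:00): 2025-05-27 08:26 UTC ≤ query < 2025-12-29 18:38 UTC
14·60 + 15 - 600 = 255 min
255 = 0·1440 + 255; 255 = 4·60 + 15 → 04:15, same day
→ 2025-05-27 04:15 RBN

2025-05-27 04:15 RBN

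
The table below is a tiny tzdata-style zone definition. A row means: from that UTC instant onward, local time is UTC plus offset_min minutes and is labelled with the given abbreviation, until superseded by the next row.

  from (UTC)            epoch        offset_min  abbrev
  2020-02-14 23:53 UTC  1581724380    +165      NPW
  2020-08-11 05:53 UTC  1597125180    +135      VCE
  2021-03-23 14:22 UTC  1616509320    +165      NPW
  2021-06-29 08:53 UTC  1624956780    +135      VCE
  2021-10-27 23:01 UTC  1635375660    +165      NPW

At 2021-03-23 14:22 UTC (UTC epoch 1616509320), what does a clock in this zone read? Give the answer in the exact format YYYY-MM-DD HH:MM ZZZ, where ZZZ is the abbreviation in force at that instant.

Query: 2021-03-23 14:22 UTC
Rule 3/5 (NPW, +02:45): 2021-03-23 14:22 UTC ≤ query < 2021-06-29 08:53 UTC
14·60 + 22 + 165 = 1027 min
1027 = 0·1440 + 1027; 1027 = 17·60 + 7 → 17:07, same day
→ 2021-03-23 17:07 NPW

2021-03-23 17:07 NPW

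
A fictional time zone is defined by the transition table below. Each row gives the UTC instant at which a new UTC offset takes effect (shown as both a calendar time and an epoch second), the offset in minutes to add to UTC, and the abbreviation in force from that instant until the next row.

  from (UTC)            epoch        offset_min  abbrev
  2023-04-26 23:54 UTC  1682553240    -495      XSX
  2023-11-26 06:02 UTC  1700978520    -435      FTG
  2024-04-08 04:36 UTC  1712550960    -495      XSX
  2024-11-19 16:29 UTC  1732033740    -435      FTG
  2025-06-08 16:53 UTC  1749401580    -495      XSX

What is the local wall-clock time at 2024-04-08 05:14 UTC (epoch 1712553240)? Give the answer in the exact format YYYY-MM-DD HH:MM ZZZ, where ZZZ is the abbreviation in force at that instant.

2024-04-07 20:59 XSX

Query: 2024-04-08 05:14 UTC
Rule 3/5 (XSX, -08:15): 2024-04-08 04:36 UTC ≤ query < 2024-11-19 16:29 UTC
5·60 + 14 - 495 = -181 min
-181 = -1·1440 + 1259; 1259 = 20·60 + 59 → 20:59, 2024-04-08 - 1 day = 2024-04-07
→ 2024-04-07 20:59 XSX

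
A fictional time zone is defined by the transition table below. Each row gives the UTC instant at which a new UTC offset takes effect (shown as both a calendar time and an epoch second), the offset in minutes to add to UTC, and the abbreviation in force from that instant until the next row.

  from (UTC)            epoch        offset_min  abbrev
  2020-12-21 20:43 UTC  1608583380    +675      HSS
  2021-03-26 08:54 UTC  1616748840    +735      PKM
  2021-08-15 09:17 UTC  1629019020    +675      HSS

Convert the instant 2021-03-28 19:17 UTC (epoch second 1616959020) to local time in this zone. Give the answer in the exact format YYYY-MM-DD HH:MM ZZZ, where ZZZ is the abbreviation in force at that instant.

Query: 2021-03-28 19:17 UTC
Rule 2/3 (PKM, +12:15): 2021-03-26 08:54 UTC ≤ query < 2021-08-15 09:17 UTC
19·60 + 17 + 735 = 1892 min
1892 = 1·1440 + 452; 452 = 7·60 + 32 → 07:32, 2021-03-28 + 1 day = 2021-03-29
→ 2021-03-29 07:32 PKM

2021-03-29 07:32 PKM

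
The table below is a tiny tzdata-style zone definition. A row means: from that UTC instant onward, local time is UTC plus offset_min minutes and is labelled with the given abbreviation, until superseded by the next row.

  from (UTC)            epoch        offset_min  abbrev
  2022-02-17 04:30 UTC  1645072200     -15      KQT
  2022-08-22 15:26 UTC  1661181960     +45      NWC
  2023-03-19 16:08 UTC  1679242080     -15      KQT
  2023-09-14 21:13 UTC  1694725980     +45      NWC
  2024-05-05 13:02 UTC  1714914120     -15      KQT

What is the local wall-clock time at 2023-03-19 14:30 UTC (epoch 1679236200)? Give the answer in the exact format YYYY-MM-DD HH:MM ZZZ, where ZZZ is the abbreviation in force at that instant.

Query: 2023-03-19 14:30 UTC
Rule 2/5 (NWC, +00:45): 2022-08-22 15:26 UTC ≤ query < 2023-03-19 16:08 UTC
14·60 + 30 + 45 = 915 min
915 = 0·1440 + 915; 915 = 15·60 + 15 → 15:15, same day
→ 2023-03-19 15:15 NWC

2023-03-19 15:15 NWC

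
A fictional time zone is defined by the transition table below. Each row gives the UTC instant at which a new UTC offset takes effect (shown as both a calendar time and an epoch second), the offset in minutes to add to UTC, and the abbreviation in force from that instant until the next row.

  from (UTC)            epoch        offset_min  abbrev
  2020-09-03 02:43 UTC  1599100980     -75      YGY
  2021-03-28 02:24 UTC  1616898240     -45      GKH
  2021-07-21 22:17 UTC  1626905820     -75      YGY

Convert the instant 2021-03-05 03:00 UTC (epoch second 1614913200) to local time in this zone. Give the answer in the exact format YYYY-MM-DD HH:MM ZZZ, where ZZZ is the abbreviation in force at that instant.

Query: 2021-03-05 03:00 UTC
Rule 1/3 (YGY, -01:15): 2020-09-03 02:43 UTC ≤ query < 2021-03-28 02:24 UTC
3·60 + 0 - 75 = 105 min
105 = 0·1440 + 105; 105 = 1·60 + 45 → 01:45, same day
→ 2021-03-05 01:45 YGY

2021-03-05 01:45 YGY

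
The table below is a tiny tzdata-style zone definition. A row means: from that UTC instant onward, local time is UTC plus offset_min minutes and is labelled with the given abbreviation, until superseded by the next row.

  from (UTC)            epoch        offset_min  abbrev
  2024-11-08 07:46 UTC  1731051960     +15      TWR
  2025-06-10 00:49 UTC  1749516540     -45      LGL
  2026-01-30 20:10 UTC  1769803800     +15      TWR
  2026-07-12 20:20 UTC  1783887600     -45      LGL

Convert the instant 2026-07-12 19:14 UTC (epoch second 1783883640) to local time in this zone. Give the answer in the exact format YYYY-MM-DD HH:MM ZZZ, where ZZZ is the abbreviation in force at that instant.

Query: 2026-07-12 19:14 UTC
Rule 3/4 (TWR, +00:15): 2026-01-30 20:10 UTC ≤ query < 2026-07-12 20:20 UTC
19·60 + 14 + 15 = 1169 min
1169 = 0·1440 + 1169; 1169 = 19·60 + 29 → 19:29, same day
→ 2026-07-12 19:29 TWR

2026-07-12 19:29 TWR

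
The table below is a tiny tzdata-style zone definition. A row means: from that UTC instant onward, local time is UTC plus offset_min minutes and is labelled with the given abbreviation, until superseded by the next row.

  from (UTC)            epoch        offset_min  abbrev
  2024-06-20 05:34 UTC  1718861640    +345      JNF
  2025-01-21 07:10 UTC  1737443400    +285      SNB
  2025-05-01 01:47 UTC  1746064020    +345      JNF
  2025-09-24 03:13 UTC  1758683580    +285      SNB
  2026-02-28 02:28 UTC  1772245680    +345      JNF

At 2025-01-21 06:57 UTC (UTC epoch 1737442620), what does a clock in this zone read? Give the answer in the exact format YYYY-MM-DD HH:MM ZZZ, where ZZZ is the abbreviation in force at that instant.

2025-01-21 12:42 JNF

Query: 2025-01-21 06:57 UTC
Rule 1/5 (JNF, +05:45): 2024-06-20 05:34 UTC ≤ query < 2025-01-21 07:10 UTC
6·60 + 57 + 345 = 762 min
762 = 0·1440 + 762; 762 = 12·60 + 42 → 12:42, same day
→ 2025-01-21 12:42 JNF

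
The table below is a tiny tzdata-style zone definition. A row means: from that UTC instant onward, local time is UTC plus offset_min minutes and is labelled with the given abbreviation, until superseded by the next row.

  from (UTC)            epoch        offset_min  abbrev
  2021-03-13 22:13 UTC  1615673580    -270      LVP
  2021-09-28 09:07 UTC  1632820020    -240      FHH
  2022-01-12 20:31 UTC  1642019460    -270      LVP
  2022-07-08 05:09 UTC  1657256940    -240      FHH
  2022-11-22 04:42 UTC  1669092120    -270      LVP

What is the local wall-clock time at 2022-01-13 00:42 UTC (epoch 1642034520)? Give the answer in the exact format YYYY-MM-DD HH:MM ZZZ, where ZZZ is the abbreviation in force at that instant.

Query: 2022-01-13 00:42 UTC
Rule 3/5 (LVP, -04:30): 2022-01-12 20:31 UTC ≤ query < 2022-07-08 05:09 UTC
0·60 + 42 - 270 = -228 min
-228 = -1·1440 + 1212; 1212 = 20·60 + 12 → 20:12, 2022-01-13 - 1 day = 2022-01-12
→ 2022-01-12 20:12 LVP

2022-01-12 20:12 LVP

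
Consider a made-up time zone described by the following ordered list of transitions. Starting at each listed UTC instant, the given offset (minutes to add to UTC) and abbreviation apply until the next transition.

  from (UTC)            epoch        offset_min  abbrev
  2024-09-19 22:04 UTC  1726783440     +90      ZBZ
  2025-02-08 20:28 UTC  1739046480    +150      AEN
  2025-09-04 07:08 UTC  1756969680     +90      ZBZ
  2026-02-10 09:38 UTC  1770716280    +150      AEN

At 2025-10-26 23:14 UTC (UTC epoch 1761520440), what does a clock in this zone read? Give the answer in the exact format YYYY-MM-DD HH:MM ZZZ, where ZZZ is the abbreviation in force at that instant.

Query: 2025-10-26 23:14 UTC
Rule 3/4 (ZBZ, +01:30): 2025-09-04 07:08 UTC ≤ query < 2026-02-10 09:38 UTC
23·60 + 14 + 90 = 1484 min
1484 = 1·1440 + 44; 44 = 0·60 + 44 → 00:44, 2025-10-26 + 1 day = 2025-10-27
→ 2025-10-27 00:44 ZBZ

2025-10-27 00:44 ZBZ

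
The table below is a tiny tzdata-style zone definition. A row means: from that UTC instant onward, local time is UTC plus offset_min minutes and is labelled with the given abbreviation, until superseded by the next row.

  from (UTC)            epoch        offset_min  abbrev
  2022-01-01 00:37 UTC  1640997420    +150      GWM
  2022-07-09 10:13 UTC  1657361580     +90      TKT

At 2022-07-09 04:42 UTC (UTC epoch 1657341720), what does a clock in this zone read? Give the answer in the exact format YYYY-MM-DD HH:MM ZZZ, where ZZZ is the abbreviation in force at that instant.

Query: 2022-07-09 04:42 UTC
Rule 1/2 (GWM, +02:30): 2022-01-01 00:37 UTC ≤ query < 2022-07-09 10:13 UTC
4·60 + 42 + 150 = 432 min
432 = 0·1440 + 432; 432 = 7·60 + 12 → 07:12, same day
→ 2022-07-09 07:12 GWM

2022-07-09 07:12 GWM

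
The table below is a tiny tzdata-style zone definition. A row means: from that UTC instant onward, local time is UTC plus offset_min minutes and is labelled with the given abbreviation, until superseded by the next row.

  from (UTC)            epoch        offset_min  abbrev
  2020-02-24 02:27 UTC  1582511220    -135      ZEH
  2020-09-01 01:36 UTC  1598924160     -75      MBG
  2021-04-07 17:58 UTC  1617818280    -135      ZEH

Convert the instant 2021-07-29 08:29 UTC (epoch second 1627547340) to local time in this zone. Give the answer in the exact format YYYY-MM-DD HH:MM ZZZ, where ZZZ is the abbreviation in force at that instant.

2021-07-29 06:14 ZEH

Query: 2021-07-29 08:29 UTC
Rule 3/3 (ZEH, -02:15): 2021-04-07 17:58 UTC ≤ query < +∞
8·60 + 29 - 135 = 374 min
374 = 0·1440 + 374; 374 = 6·60 + 14 → 06:14, same day
→ 2021-07-29 06:14 ZEH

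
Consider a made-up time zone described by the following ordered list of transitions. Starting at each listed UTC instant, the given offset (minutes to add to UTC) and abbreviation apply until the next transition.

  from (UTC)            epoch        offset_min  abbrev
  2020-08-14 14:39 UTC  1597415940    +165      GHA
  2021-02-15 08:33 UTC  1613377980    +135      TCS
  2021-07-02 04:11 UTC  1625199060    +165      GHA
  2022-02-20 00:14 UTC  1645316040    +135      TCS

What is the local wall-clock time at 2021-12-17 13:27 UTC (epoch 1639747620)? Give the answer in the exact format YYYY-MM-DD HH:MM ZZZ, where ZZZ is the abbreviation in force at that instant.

2021-12-17 16:12 GHA

Query: 2021-12-17 13:27 UTC
Rule 3/4 (GHA, +02:45): 2021-07-02 04:11 UTC ≤ query < 2022-02-20 00:14 UTC
13·60 + 27 + 165 = 972 min
972 = 0·1440 + 972; 972 = 16·60 + 12 → 16:12, same day
→ 2021-12-17 16:12 GHA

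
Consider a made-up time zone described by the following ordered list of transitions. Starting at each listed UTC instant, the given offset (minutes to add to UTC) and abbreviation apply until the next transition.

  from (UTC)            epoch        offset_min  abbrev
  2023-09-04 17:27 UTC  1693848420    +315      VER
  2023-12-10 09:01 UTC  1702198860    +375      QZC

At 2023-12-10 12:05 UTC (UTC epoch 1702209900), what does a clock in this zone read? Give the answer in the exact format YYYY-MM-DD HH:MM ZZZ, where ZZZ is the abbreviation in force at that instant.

Query: 2023-12-10 12:05 UTC
Rule 2/2 (QZC, +06:15): 2023-12-10 09:01 UTC ≤ query < +∞
12·60 + 5 + 375 = 1100 min
1100 = 0·1440 + 1100; 1100 = 18·60 + 20 → 18:20, same day
→ 2023-12-10 18:20 QZC

2023-12-10 18:20 QZC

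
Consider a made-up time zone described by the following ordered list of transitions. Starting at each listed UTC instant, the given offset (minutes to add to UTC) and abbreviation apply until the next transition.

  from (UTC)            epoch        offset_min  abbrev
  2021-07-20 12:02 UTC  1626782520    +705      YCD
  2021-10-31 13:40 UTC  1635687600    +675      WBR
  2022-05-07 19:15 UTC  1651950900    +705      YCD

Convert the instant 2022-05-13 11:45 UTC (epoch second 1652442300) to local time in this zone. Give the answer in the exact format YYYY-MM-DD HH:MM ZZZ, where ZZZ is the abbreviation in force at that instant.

Query: 2022-05-13 11:45 UTC
Rule 3/3 (YCD, +11:45): 2022-05-07 19:15 UTC ≤ query < +∞
11·60 + 45 + 705 = 1410 min
1410 = 0·1440 + 1410; 1410 = 23·60 + 30 → 23:30, same day
→ 2022-05-13 23:30 YCD

2022-05-13 23:30 YCD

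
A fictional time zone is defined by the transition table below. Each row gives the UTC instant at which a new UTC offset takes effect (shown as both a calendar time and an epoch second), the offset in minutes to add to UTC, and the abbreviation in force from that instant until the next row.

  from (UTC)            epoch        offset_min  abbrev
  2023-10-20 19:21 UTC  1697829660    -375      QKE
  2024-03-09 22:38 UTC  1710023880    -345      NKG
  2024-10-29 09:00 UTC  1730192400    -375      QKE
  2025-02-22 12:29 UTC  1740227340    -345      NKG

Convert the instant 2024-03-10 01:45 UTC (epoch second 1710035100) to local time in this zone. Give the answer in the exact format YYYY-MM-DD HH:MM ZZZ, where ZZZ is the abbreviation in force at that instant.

Query: 2024-03-10 01:45 UTC
Rule 2/4 (NKG, -05:45): 2024-03-09 22:38 UTC ≤ query < 2024-10-29 09:00 UTC
1·60 + 45 - 345 = -240 min
-240 = -1·1440 + 1200; 1200 = 20·60 + 0 → 20:00, 2024-03-10 - 1 day = 2024-03-09
→ 2024-03-09 20:00 NKG

2024-03-09 20:00 NKG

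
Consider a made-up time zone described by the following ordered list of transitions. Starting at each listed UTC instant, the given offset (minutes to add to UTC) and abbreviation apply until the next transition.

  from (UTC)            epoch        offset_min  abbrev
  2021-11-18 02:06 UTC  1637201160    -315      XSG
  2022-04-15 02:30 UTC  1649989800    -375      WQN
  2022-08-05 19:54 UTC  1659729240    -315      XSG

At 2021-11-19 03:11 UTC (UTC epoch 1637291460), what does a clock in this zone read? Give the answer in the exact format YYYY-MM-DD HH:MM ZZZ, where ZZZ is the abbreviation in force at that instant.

2021-11-18 21:56 XSG

Query: 2021-11-19 03:11 UTC
Rule 1/3 (XSG, -05:15): 2021-11-18 02:06 UTC ≤ query < 2022-04-15 02:30 UTC
3·60 + 11 - 315 = -124 min
-124 = -1·1440 + 1316; 1316 = 21·60 + 56 → 21:56, 2021-11-19 - 1 day = 2021-11-18
→ 2021-11-18 21:56 XSG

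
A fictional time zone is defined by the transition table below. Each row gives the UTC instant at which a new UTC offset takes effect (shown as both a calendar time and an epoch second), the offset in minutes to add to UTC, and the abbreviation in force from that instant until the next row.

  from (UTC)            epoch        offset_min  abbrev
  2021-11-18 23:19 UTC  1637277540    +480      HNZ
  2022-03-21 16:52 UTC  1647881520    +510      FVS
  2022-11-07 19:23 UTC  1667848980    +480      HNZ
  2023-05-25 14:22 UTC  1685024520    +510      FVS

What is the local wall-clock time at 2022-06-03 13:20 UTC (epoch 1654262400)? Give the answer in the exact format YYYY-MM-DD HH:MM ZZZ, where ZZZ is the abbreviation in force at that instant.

Query: 2022-06-03 13:20 UTC
Rule 2/4 (FVS, +08:30): 2022-03-21 16:52 UTC ≤ query < 2022-11-07 19:23 UTC
13·60 + 20 + 510 = 1310 min
1310 = 0·1440 + 1310; 1310 = 21·60 + 50 → 21:50, same day
→ 2022-06-03 21:50 FVS

2022-06-03 21:50 FVS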